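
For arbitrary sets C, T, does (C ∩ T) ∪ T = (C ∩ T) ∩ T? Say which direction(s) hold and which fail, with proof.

(⟸) Let x ∈ (C ∩ T) ∩ T. Then x ∈ C ∩ T, from which x ∈ (C ∩ T) ∪ T.

(⟹) This inclusion fails. Take C = ∅, T = {1}; then 1 ∈ (C ∩ T) ∪ T but 1 ∉ (C ∩ T) ∩ T.

The sets are not equal: only the reverse inclusion holds.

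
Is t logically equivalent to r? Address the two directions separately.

(→) This fails. Under t = T, r = F, the left side is true but the right side is false.

(←) This fails. Under t = F, r = T, the left side is false but the right side is true.

Both directions fail.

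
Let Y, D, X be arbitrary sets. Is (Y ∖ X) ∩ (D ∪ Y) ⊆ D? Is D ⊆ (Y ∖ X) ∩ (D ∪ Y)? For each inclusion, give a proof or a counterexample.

(⊆) This inclusion fails. Take Y = {1}, D = ∅, X = ∅; then 1 ∈ (Y ∖ X) ∩ (D ∪ Y) but 1 ∉ D.

(⊇) This inclusion fails. Take Y = ∅, D = {1}, X = ∅; then 1 ∈ D but 1 ∉ (Y ∖ X) ∩ (D ∪ Y).

Neither inclusion holds.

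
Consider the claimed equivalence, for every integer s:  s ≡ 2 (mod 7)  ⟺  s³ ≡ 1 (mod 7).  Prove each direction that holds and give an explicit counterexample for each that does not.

Forward direction. Suppose s ≡ 2 (mod 7). Write s = 7j + 2. Then (7j + 2)³ = 343j³ + 294j² + 84j + 8 = 7(49j³ + 42j² + 12j + 1) + 1, so s³ ≡ 1 (mod 7).

Converse. This fails: take s = 1. Then 1³ = 1 ≡ 1 (mod 7), yet 1 ≡ 1 (mod 7), not 2.

Only the forward direction holds.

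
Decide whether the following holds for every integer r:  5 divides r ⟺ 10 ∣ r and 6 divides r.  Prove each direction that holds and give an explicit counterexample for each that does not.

Not equivalent: only (⇐) holds.

(⟹) This fails: take r = 5. Certainly 5 ∣ 5, but 10 ∤ 5.

(⟸) Suppose 10 ∣ r and 6 ∣ r. Any common multiple of 10 and 6 is a multiple of their lcm; here lcm(10, 6) = 10·6/gcd(10, 6) = 60/2 = 30, so 30 ∣ r. Since 5 ∣ 30, it follows that 5 ∣ r.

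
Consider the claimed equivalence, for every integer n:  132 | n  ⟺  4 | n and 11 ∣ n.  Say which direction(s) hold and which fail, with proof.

(⇒) If 132 ∣ n, write n = 132q. Since 132 = 33·4, n = 4·(33q), so 4 ∣ n; and since 132 = 12·11, n = 11·(12q), so 11 ∣ n.

(⇐) This fails: take n = 44. Both 4 ∣ 44 and 11 ∣ 44, yet 44 is not a multiple of 132 (since 44 = 0·132 + 44), so 132 ∤ 44.

Not equivalent: only (⇒) holds.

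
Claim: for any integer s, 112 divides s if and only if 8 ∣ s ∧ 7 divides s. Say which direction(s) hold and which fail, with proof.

(→) If 112 ∣ s, write s = 112q. Since 112 = 14·8, s = 8·(14q), so 8 ∣ s; and since 112 = 16·7, s = 7·(16q), so 7 ∣ s.

(←) This fails: take s = 56. Both 8 ∣ 56 and 7 ∣ 56, yet 56 is not a multiple of 112 (since 56 = 0·112 + 56), so 112 ∤ 56.

Only the forward direction holds.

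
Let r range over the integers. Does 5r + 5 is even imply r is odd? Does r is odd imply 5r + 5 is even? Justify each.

The biconditional holds.

(⇒) Suppose 5r + 5 is even. Since 5 is odd, 5r and r have the same parity, so 5r + 5 ≡ r + 5 (mod 2). As 5 is odd, 5r + 5 is even exactly when r is odd. Thus r is odd.

(⇐) Conversely, suppose r is odd; write r = 2j + 1. Then 5r + 5 = 5·(2j + 1) + 5 = 2·5j + 10, which is even.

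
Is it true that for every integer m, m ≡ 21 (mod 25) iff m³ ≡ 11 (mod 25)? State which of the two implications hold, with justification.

Forward direction. Suppose m ≡ 21 (mod 25). Write m = 25j + 21. Then (25j + 21)³ = 15625j³ + 39375j² + 33075j + 9261 = 25(625j³ + 1575j² + 1323j + 370) + 11, so m³ ≡ 11 (mod 25).

Converse. Suppose m³ ≡ 11 (mod 25). The only residue r in {0, …, 24} with r³ ≡ 11 (mod 25) is r = 21, so m ≡ 21 (mod 25).

The biconditional holds.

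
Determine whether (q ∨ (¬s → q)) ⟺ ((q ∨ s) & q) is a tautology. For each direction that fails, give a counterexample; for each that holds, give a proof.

Not equivalent: only (⇐) holds.

[⇐] Assume the antecedent. If q is true, q ∨ (¬s → q) reduces to true regardless of the other variables. If q is false, the antecedent cannot hold. Either way q ∨ (¬s → q) holds.

[⇒] This fails. Under q = F, s = T, the left side is true but the right side is false.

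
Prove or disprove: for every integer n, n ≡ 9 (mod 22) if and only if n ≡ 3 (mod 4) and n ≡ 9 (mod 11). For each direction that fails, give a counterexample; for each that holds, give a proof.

Not equivalent: only (⇐) holds.

(⟹) This fails: n = 9 gives 9 ≡ 9 (mod 22) but 9 ≡ 1 (mod 4), so the conjunction on the right does not hold.

(⟸) Conversely, if n ≡ 3 (mod 4) and n ≡ 9 (mod 11), then by the Chinese remainder theorem n ≡ 31 (mod 44). Since 31 ≡ 9 (mod 22) and 22 ∣ 44, we get n ≡ 9 (mod 22).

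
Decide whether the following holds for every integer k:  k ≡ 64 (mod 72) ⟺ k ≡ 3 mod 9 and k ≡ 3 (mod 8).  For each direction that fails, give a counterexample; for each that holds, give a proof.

Neither implication holds.

(⟹) This fails: k = 64 gives 64 ≡ 64 (mod 72) but 64 ≡ 1 (mod 9), so the conjunction on the right does not hold.

(⟸) This fails: k = 3 satisfies both congruences on the right (3 ≡ 3 mod 9 and 3 ≡ 3 mod 8) yet 3 ≡ 3 (mod 72), not 64.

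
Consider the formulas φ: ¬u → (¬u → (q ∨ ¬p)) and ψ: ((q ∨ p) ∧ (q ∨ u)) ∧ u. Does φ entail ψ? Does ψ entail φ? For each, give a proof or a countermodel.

Forward direction. This fails. Under u = F, p = F, q = F, the left side is true but the right side is false.

Converse. Assume the antecedent. If u is true, ¬u → (¬u → (q ∨ ¬p)) reduces to true regardless of the other variables. If u is false, the antecedent cannot hold. Either way ¬u → (¬u → (q ∨ ¬p)) holds.

The forward direction fails; the converse holds.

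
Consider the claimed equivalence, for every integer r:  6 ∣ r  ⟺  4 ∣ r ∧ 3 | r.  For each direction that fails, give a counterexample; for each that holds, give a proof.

(⇒) fails; (⇐) holds.

Forward direction. This fails: take r = 6. Certainly 6 ∣ 6, but 4 ∤ 6.

Converse. Suppose 4 ∣ r and 3 ∣ r. Any common multiple of 4 and 3 is a multiple of their lcm; here gcd(4, 3) = 1, so lcm(4, 3) = 4·3 = 12, so 12 ∣ r. Since 6 ∣ 12, it follows that 6 ∣ r.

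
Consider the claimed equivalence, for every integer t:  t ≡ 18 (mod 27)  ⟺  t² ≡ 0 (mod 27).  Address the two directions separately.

The forward direction holds; the converse fails.

Forward direction. Suppose t ≡ 18 (mod 27). Write t = 27j + 18. Then (27j + 18)² = 729j² + 972j + 324 = 27(27j² + 36j + 12) + 0, so t² ≡ 0 (mod 27).

Converse. This fails: take t = 0. Then 0² = 0 ≡ 0 (mod 27), yet 0 ≡ 0 (mod 27), not 18.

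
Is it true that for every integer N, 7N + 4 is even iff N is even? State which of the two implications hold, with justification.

The biconditional holds.

Forward direction. Suppose 7N + 4 is even. Since 7 is odd, 7N and N have the same parity, so 7N + 4 ≡ N + 4 (mod 2). As 4 is even, 7N + 4 is even exactly when N is even. Thus N is even.

Converse. Suppose N is even; write N = 2j. Then 7N + 4 = 7·(2j) + 4 = 2·7j + 4, which is even.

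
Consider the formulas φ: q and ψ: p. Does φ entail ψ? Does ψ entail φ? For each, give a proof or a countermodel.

(⇒) This fails. Under p = F, q = T, the left side is true but the right side is false.

(⇐) This fails. Under p = T, q = F, the left side is false but the right side is true.

Neither direction holds.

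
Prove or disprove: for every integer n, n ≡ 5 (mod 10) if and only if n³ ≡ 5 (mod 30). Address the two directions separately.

(⇒) This fails: take n = 15. Then 15 ≡ 5 (mod 10), but 15³ = 3375 ≡ 15 (mod 30), not 5.

(⇐) Conversely, the residues r modulo 30 with r³ ≡ 5 (mod 30) are exactly {5}, and each is ≡ 5 (mod 10).

Not equivalent: only (⇐) holds.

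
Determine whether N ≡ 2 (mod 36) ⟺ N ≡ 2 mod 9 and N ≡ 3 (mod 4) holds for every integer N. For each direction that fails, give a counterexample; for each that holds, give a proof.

Neither implication holds.

(⟹) This fails: N = 2 gives 2 ≡ 2 (mod 36) but 2 ≡ 2 (mod 4), so the conjunction on the right does not hold.

(⟸) This fails: N = 11 satisfies both congruences on the right (11 ≡ 2 mod 9 and 11 ≡ 3 mod 4) yet 11 ≡ 11 (mod 36), not 2.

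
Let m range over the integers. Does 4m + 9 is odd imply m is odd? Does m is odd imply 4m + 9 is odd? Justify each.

(⇒) fails; (⇐) holds.

(⟸) Suppose m is odd. Since 4 is even, 4m is even for every m, so 4m + 9 has the same parity as 9, which is odd. Hence 4m + 9 is odd.

(⟹) This fails: take m = 2. Then 4m + 9 = 17, which is odd, yet m = 2 is even, not odd.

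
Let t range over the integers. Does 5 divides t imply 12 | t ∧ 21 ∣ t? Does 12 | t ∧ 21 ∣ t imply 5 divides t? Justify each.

Neither direction holds.

[⇒] This fails: take t = 5. Certainly 5 ∣ 5, but 12 ∤ 5.

[⇐] This fails: take t = 84. Both 12 ∣ 84 and 21 ∣ 84, yet 84 is not a multiple of 5 (since 84 = 16·5 + 4), so 5 ∤ 84.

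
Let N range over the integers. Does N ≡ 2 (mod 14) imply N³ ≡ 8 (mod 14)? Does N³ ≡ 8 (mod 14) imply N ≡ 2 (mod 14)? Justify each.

Only the forward implication holds.

(⟹) Suppose N ≡ 2 (mod 14). Write N = 14j + 2. Then (14j + 2)³ = 2744j³ + 1176j² + 168j + 8 = 14(196j³ + 84j² + 12j) + 8, so N³ ≡ 8 (mod 14).

(⟸) This fails: take N = 4. Then 4³ = 64 ≡ 8 (mod 14), yet 4 ≡ 4 (mod 14), not 2.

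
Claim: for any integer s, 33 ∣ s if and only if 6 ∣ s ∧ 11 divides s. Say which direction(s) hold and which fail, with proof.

Only the reverse direction holds.

[⇒] This fails: take s = 33. Certainly 33 ∣ 33, but 6 ∤ 33.

[⇐] Suppose 6 ∣ s and 11 ∣ s. Any common multiple of 6 and 11 is a multiple of their lcm; here gcd(6, 11) = 1, so lcm(6, 11) = 6·11 = 66, so 66 ∣ s. Since 33 ∣ 66, it follows that 33 ∣ s.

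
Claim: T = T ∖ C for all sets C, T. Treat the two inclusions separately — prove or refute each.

(⟹) This inclusion fails. Take C = {1}, T = {1}; then 1 ∈ T but 1 ∉ T ∖ C.

(⟸) Let x ∈ T ∖ C. Then x ∈ T and x ∉ C, from which x ∈ T.

Only the reverse inclusion holds.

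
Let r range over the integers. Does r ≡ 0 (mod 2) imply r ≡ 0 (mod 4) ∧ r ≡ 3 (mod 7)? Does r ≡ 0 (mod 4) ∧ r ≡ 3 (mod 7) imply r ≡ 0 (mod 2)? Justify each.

(⟹) This fails: r = 0 gives 0 ≡ 0 (mod 2) but 0 ≡ 0 (mod 7), so the conjunction on the right does not hold.

(⟸) Conversely, if r ≡ 0 (mod 4) and r ≡ 3 (mod 7), then by the Chinese remainder theorem r ≡ 24 (mod 28). Since 24 ≡ 0 (mod 2) and 2 ∣ 28, we get r ≡ 0 (mod 2).

Not equivalent: only (⇐) holds.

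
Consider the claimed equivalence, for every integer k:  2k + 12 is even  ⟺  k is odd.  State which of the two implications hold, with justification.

(⟹) This fails: take k = 0. Then 2k + 12 = 12, which is even, yet k = 0 is even, not odd.

(⟸) Suppose k is odd. Since 2 is even, 2k is even for every k, so 2k + 12 has the same parity as 12, which is even. Hence 2k + 12 is even.

Not equivalent: only (⇐) holds.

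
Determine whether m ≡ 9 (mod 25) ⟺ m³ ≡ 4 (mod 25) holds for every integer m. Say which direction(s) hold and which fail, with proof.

The biconditional holds.

[⇒] Suppose m ≡ 9 (mod 25). Write m = 25j + 9. Then (25j + 9)³ = 15625j³ + 16875j² + 6075j + 729 = 25(625j³ + 675j² + 243j + 29) + 4, so m³ ≡ 4 (mod 25).

[⇐] Conversely, suppose m³ ≡ 4 (mod 25). The only residue r in {0, …, 24} with r³ ≡ 4 (mod 25) is r = 9, so m ≡ 9 (mod 25).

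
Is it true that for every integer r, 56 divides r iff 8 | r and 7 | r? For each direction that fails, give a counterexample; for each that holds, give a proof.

Converse. Suppose 8 ∣ r and 7 ∣ r. Any common multiple of 8 and 7 is a multiple of their lcm; here gcd(8, 7) = 1, so lcm(8, 7) = 8·7 = 56, so 56 ∣ r.

Forward direction. If 56 ∣ r, write r = 56q. Since 56 = 7·8, r = 8·(7q), so 8 ∣ r; and since 56 = 8·7, r = 7·(8q), so 7 ∣ r.

Both directions hold; the statement is true.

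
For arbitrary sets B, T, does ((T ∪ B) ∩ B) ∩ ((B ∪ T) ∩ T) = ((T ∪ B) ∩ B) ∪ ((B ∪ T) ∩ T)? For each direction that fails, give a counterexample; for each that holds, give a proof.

Only the forward inclusion holds.

(⟹) Let x ∈ ((T ∪ B) ∩ B) ∩ ((B ∪ T) ∩ T). Then x ∈ B ∩ T, from which x ∈ ((T ∪ B) ∩ B) ∪ ((B ∪ T) ∩ T).

(⟸) This inclusion fails. Take B = {1}, T = ∅; then 1 ∈ ((T ∪ B) ∩ B) ∪ ((B ∪ T) ∩ T) but 1 ∉ ((T ∪ B) ∩ B) ∩ ((B ∪ T) ∩ T).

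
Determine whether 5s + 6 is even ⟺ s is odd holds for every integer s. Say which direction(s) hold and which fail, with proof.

Both directions fail.

[⇒] This fails: s = 0 gives 5s + 6 = 6, which is even, but 0 is even, not odd.

[⇐] This also fails: s = 1 is odd, but 5s + 6 = 11 is odd, not even.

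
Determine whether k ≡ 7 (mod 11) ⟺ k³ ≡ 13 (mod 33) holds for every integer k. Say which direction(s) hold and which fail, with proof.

Only the converse holds.

(⟹) This fails: take k = 18. Then 18 ≡ 7 (mod 11), but 18³ = 5832 ≡ 24 (mod 33), not 13.

(⟸) Conversely, the residues r modulo 33 with r³ ≡ 13 (mod 33) are exactly {7}, and each is ≡ 7 (mod 11).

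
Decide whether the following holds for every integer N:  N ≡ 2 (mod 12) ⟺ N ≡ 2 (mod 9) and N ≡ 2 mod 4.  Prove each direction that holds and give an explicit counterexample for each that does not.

(⇒) This fails: N = 26 gives 26 ≡ 2 (mod 12) but 26 ≡ 8 (mod 9), so the conjunction on the right does not hold.

(⇐) Conversely, if N ≡ 2 (mod 9) and N ≡ 2 (mod 4), then by the Chinese remainder theorem N ≡ 2 (mod 36). Since 2 ≡ 2 (mod 12) and 12 ∣ 36, we get N ≡ 2 (mod 12).

(⇒) fails; (⇐) holds.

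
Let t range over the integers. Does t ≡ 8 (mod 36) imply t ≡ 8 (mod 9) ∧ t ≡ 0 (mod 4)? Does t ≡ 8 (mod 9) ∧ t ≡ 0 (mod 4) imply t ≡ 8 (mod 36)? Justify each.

Equivalent; both directions hold.

(←) If t ≡ 8 (mod 9) and t ≡ 0 (mod 4), then by the Chinese remainder theorem t ≡ 8 (mod 36). This is exactly t ≡ 8 (mod 36).

(→) Suppose t ≡ 8 (mod 36); write t = 36j + 8. Since 9 ∣ 36, reducing mod 9 gives t ≡ 8 (mod 9); since 4 ∣ 36, reducing mod 4 gives t ≡ 8 ≡ 0 (mod 4).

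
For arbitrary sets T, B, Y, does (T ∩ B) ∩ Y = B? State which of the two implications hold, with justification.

The sets are not equal: only the forward inclusion holds.

(⟹) Let x ∈ (T ∩ B) ∩ Y. Then x ∈ T ∩ B ∩ Y, from which x ∈ B.

(⟸) This inclusion fails. Take T = ∅, B = {1}, Y = ∅; then 1 ∈ B but 1 ∉ (T ∩ B) ∩ Y.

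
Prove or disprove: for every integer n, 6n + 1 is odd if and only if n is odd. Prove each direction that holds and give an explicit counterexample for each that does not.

(⟹) This fails: take n = 4. Then 6n + 1 = 25, which is odd, yet n = 4 is even, not odd.

(⟸) Suppose n is odd. Since 6 is even, 6n is even for every n, so 6n + 1 has the same parity as 1, which is odd. Hence 6n + 1 is odd.

Only the converse holds.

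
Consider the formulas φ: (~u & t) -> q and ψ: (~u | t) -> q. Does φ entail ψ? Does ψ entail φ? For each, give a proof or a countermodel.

(←) Assume the antecedent. If u is true, (~u & t) -> q reduces to true regardless of the other variables. If u is false, the antecedent forces (u = F, q = T, t = F) or (u = F, q = T, t = T), and (~u & t) -> q holds there. Either way (~u & t) -> q holds.

(→) This fails. Under u = F, q = F, t = F, the left side is true but the right side is false.

Only the reverse direction holds.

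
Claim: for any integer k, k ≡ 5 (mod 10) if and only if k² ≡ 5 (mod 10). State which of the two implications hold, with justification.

(→) Suppose k ≡ 5 (mod 10). Write k = 10j + 5. Then (10j + 5)² = 100j² + 100j + 25 = 10(10j² + 10j + 2) + 5, so k² ≡ 5 (mod 10).

(←) For the converse, argue contrapositively. If k ≢ 5 (mod 10), then k is congruent to one of 0, 1, 2, 3, 4, 6, 7, 8, 9 modulo 10, and these give k² ≡ 0, 1, 4, 9, 6, 6, 9, 4, 1 respectively — never 5.

Both directions hold; the statement is true.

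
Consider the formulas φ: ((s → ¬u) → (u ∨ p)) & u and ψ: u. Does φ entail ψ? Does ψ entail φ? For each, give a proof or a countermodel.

Equivalent; both directions hold.

(→) Assume the antecedent. If p is true, the antecedent forces (p = T, u = T, s = F) or (p = T, u = T, s = T), and u holds there. If p is false, the antecedent forces (p = F, u = T, s = F) or (p = F, u = T, s = T), and u holds there. Either way u holds.

(←) Assume the antecedent. If p is true, the antecedent forces (p = T, u = T, s = F) or (p = T, u = T, s = T), and ((s → ¬u) → (u ∨ p)) & u holds there. If p is false, the antecedent forces (p = F, u = T, s = F) or (p = F, u = T, s = T), and ((s → ¬u) → (u ∨ p)) & u holds there. Either way ((s → ¬u) → (u ∨ p)) & u holds.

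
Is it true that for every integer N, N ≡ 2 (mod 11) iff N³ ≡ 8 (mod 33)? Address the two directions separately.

(⟹) This fails: take N = 13. Then 13 ≡ 2 (mod 11), but 13³ = 2197 ≡ 19 (mod 33), not 8.

(⟸) Conversely, the residues r modulo 33 with r³ ≡ 8 (mod 33) are exactly {2}, and each is ≡ 2 (mod 11).

Only the reverse direction holds.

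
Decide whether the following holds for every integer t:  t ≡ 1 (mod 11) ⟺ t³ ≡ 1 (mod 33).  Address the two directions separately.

(⇒) This fails: take t = 12. Then 12 ≡ 1 (mod 11), but 12³ = 1728 ≡ 12 (mod 33), not 1.

(⇐) Conversely, the residues r modulo 33 with r³ ≡ 1 (mod 33) are exactly {1}, and each is ≡ 1 (mod 11).

(⇒) fails; (⇐) holds.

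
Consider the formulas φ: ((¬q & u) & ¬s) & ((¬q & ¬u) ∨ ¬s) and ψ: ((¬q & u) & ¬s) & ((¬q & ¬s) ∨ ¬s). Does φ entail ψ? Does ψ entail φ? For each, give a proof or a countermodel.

Both directions hold.

[⇒] Assume the antecedent. If q is true, the antecedent cannot hold. If q is false, the antecedent forces (q = F, s = F, u = T), and the consequent holds there. Either way the consequent holds.

[⇐] Assume the antecedent. If q is true, the antecedent cannot hold. If q is false, the antecedent forces (q = F, s = F, u = T), and the consequent holds there. Either way the consequent holds.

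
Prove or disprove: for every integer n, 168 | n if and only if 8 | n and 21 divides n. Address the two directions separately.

Forward direction. If 168 ∣ n, write n = 168q. Since 168 = 21·8, n = 8·(21q), so 8 ∣ n; and since 168 = 8·21, n = 21·(8q), so 21 ∣ n.

Converse. Suppose 8 ∣ n and 21 ∣ n. Any common multiple of 8 and 21 is a multiple of their lcm; here gcd(8, 21) = 1, so lcm(8, 21) = 8·21 = 168, so 168 ∣ n.

Both directions hold.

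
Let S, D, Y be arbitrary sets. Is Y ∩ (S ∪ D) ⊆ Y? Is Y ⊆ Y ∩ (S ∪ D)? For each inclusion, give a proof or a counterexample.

Forward inclusion. Let x ∈ Y ∩ (S ∪ D). Then either x ∈ S ∩ Y and x ∉ D; or x ∈ D ∩ Y and x ∉ S; or x ∈ S ∩ D ∩ Y. In each case x ∈ Y, so Y ∩ (S ∪ D) ⊆ Y.

Reverse inclusion. This inclusion fails. Take S = ∅, D = ∅, Y = {1}; then 1 ∈ Y but 1 ∉ Y ∩ (S ∪ D).

Only the forward inclusion holds.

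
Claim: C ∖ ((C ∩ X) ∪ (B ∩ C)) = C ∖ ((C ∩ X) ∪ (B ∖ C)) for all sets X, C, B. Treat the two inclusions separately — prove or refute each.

(⊆) holds; (⊇) fails.

Forward inclusion. Let x ∈ C ∖ ((C ∩ X) ∪ (B ∩ C)). Then x ∈ C and x ∉ X, B, from which x ∈ C ∖ ((C ∩ X) ∪ (B ∖ C)).

Reverse inclusion. This inclusion fails. Take X = ∅, C = {1}, B = {1}; then 1 ∈ C ∖ ((C ∩ X) ∪ (B ∖ C)) but 1 ∉ C ∖ ((C ∩ X) ∪ (B ∩ C)).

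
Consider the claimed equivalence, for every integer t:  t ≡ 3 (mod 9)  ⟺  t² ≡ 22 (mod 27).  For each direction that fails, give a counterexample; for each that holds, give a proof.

(⇒) fails and (⇐) fails.

(→) This fails: take t = 3. Then 3 ≡ 3 (mod 9), but 3² = 9 ≡ 9 (mod 27), not 22.

(←) This fails: take t = 7. Then 7² = 49 ≡ 22 (mod 27), yet 7 ≡ 7 (mod 9), not 3.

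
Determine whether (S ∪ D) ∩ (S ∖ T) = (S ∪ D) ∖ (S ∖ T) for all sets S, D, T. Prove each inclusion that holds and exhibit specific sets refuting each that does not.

(⊆) This inclusion fails. Take S = {1}, D = ∅, T = ∅; then 1 ∈ (S ∪ D) ∩ (S ∖ T) but 1 ∉ (S ∪ D) ∖ (S ∖ T).

(⊇) This inclusion fails. Take S = ∅, D = {1}, T = ∅; then 1 ∈ (S ∪ D) ∖ (S ∖ T) but 1 ∉ (S ∪ D) ∩ (S ∖ T).

(⊆) fails and (⊇) fails.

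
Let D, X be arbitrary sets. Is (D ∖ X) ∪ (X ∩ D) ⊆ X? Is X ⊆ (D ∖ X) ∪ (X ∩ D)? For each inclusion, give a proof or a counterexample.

(⊆) fails and (⊇) fails.

(⟹) This inclusion fails. Take D = {1}, X = ∅; then 1 ∈ (D ∖ X) ∪ (X ∩ D) but 1 ∉ X.

(⟸) This inclusion fails. Take D = ∅, X = {1}; then 1 ∈ X but 1 ∉ (D ∖ X) ∪ (X ∩ D).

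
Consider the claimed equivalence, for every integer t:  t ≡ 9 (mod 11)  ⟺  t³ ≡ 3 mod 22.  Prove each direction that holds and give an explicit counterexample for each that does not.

(←) The residues r modulo 22 with r³ ≡ 3 (mod 22) are exactly {9}, and each is ≡ 9 (mod 11).

(→) This fails: take t = 20. Then 20 ≡ 9 (mod 11), but 20³ = 8000 ≡ 14 (mod 22), not 3.

Not equivalent: only (⇐) holds.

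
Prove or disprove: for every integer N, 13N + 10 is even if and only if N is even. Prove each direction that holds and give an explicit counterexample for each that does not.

[⇒] Suppose 13N + 10 is even. Since 13 is odd, 13N and N have the same parity, so 13N + 10 ≡ N + 10 (mod 2). As 10 is even, 13N + 10 is even exactly when N is even. Thus N is even.

[⇐] Conversely, suppose N is even; write N = 2j. Then 13N + 10 = 13·(2j) + 10 = 2·13j + 10, which is even.

Both implications hold.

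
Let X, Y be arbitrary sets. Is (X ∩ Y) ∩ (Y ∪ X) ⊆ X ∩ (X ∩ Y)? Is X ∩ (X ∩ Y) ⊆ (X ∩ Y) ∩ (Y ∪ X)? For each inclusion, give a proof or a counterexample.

(⊆) Let x ∈ (X ∩ Y) ∩ (Y ∪ X). Then x ∈ X ∩ Y, from which x ∈ X ∩ (X ∩ Y).

(⊇) Let x ∈ X ∩ (X ∩ Y). Then x ∈ X ∩ Y, from which x ∈ (X ∩ Y) ∩ (Y ∪ X).

The two sets are equal.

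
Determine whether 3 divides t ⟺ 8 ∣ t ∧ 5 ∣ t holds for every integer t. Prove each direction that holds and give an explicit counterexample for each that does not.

Neither direction holds.

[⇒] This fails: take t = 3. Certainly 3 ∣ 3, but 8 ∤ 3.

[⇐] This fails: take t = 40. Both 8 ∣ 40 and 5 ∣ 40, yet 40 is not a multiple of 3 (since 40 = 13·3 + 1), so 3 ∤ 40.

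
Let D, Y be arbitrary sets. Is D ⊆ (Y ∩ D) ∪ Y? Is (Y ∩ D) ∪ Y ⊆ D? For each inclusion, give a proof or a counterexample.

Neither inclusion holds.

(⊆) This inclusion fails. Take D = {1}, Y = ∅; then 1 ∈ D but 1 ∉ (Y ∩ D) ∪ Y.

(⊇) This inclusion fails. Take D = ∅, Y = {1}; then 1 ∈ (Y ∩ D) ∪ Y but 1 ∉ D.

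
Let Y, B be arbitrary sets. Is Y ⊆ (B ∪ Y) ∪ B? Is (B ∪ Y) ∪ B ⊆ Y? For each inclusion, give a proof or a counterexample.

Forward inclusion. Let x ∈ Y. Then either x ∈ Y and x ∉ B; or x ∈ Y ∩ B. In each case x ∈ (B ∪ Y) ∪ B, so Y ⊆ (B ∪ Y) ∪ B.

Reverse inclusion. This inclusion fails. Take Y = ∅, B = {1}; then 1 ∈ (B ∪ Y) ∪ B but 1 ∉ Y.

(⊆) holds; (⊇) fails.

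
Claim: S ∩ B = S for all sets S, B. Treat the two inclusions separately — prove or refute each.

(⊆) Let x ∈ S ∩ B. Then x ∈ S ∩ B, from which x ∈ S.

(⊇) This inclusion fails. Take S = {1}, B = ∅; then 1 ∈ S but 1 ∉ S ∩ B.

(⊆) holds; (⊇) fails.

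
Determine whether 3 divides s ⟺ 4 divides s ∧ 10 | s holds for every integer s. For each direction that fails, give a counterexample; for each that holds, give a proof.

Neither direction holds.

(⇒) This fails: take s = 3. Certainly 3 ∣ 3, but 4 ∤ 3.

(⇐) This fails: take s = 20. Both 4 ∣ 20 and 10 ∣ 20, yet 20 is not a multiple of 3 (since 20 = 6·3 + 2), so 3 ∤ 20.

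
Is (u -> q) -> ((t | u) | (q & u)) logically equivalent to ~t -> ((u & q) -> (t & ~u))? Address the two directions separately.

[⇒] This fails. Under t = F, q = T, u = T, the left side is true but the right side is false.

[⇐] This fails. Under t = F, q = F, u = F, the left side is false but the right side is true.

(⇒) fails and (⇐) fails.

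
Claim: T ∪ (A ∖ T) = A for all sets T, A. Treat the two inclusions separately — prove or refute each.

(⊆) fails; (⊇) holds.

(⟹) This inclusion fails. Take T = {1}, A = ∅; then 1 ∈ T ∪ (A ∖ T) but 1 ∉ A.

(⟸) Let x ∈ A. Then either x ∈ A and x ∉ T; or x ∈ T ∩ A. In each case x ∈ T ∪ (A ∖ T), so A ⊆ T ∪ (A ∖ T).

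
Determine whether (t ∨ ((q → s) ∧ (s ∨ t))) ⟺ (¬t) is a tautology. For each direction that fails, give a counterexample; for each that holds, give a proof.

(→) This fails. Under t = T, q = F, s = F, the left side is true but the right side is false.

(←) This fails. Under t = F, q = F, s = F, the left side is false but the right side is true.

Neither implication holds.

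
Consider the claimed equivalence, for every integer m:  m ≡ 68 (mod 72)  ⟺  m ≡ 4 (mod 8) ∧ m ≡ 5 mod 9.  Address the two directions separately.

Equivalent; both directions hold.

(→) Suppose m ≡ 68 (mod 72); write m = 72j + 68. Since 8 ∣ 72, reducing mod 8 gives m ≡ 68 ≡ 4 (mod 8); since 9 ∣ 72, reducing mod 9 gives m ≡ 68 ≡ 5 (mod 9).

(←) Conversely, if m ≡ 4 (mod 8) and m ≡ 5 (mod 9), then by the Chinese remainder theorem m ≡ 68 (mod 72). This is exactly m ≡ 68 (mod 72).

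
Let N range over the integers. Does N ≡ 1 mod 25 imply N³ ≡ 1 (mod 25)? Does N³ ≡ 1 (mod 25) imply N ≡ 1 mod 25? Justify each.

Both implications hold.

Converse. Suppose N³ ≡ 1 (mod 25). The only residue r in {0, …, 24} with r³ ≡ 1 (mod 25) is r = 1, so N ≡ 1 (mod 25).

Forward direction. Suppose N ≡ 1 mod 25. Write N = 25j + 1. Then (25j + 1)³ = 15625j³ + 1875j² + 75j + 1 = 25(625j³ + 75j² + 3j) + 1, so N³ ≡ 1 (mod 25).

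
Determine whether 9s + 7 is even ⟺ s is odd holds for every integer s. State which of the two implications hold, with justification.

(←) Suppose s is odd; write s = 2j + 1. Then 9s + 7 = 9·(2j + 1) + 7 = 2·9j + 16, which is even.

(→) Suppose 9s + 7 is even. Since 9 is odd, 9s and s have the same parity, so 9s + 7 ≡ s + 7 (mod 2). As 7 is odd, 9s + 7 is even exactly when s is odd. Thus s is odd.

Both directions hold; the statement is true.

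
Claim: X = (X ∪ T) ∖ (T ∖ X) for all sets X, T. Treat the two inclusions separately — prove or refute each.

Both inclusions hold; the sets are equal.

(⊆) Let x ∈ X. Then either x ∈ X and x ∉ T; or x ∈ X ∩ T. In each case x ∈ (X ∪ T) ∖ (T ∖ X), so X ⊆ (X ∪ T) ∖ (T ∖ X).

(⊇) Let x ∈ (X ∪ T) ∖ (T ∖ X). Then either x ∈ X and x ∉ T; or x ∈ X ∩ T. In each case x ∈ X, so (X ∪ T) ∖ (T ∖ X) ⊆ X.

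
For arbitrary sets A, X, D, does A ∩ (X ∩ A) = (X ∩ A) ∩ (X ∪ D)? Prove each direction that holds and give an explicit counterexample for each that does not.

Both inclusions hold.

(⟹) Let x ∈ A ∩ (X ∩ A). Then either x ∈ A ∩ X and x ∉ D; or x ∈ A ∩ X ∩ D. In each case x ∈ (X ∩ A) ∩ (X ∪ D), so A ∩ (X ∩ A) ⊆ (X ∩ A) ∩ (X ∪ D).

(⟸) Let x ∈ (X ∩ A) ∩ (X ∪ D). Then either x ∈ A ∩ X and x ∉ D; or x ∈ A ∩ X ∩ D. In each case x ∈ A ∩ (X ∩ A), so (X ∩ A) ∩ (X ∪ D) ⊆ A ∩ (X ∩ A).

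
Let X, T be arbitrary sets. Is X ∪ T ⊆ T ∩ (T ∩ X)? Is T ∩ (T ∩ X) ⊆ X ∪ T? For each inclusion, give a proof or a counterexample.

The sets are not equal: only the reverse inclusion holds.

Forward inclusion. This inclusion fails. Take X = {1}, T = ∅; then 1 ∈ X ∪ T but 1 ∉ T ∩ (T ∩ X).

Reverse inclusion. Let x ∈ T ∩ (T ∩ X). Then x ∈ X ∩ T, from which x ∈ X ∪ T.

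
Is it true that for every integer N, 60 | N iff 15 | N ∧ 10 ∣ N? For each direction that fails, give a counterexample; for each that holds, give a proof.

The forward direction holds; the converse fails.

(→) If 60 ∣ N, write N = 60q. Since 60 = 4·15, N = 15·(4q), so 15 ∣ N; and since 60 = 6·10, N = 10·(6q), so 10 ∣ N.

(←) This fails: take N = 30. Both 15 ∣ 30 and 10 ∣ 30, yet 30 is not a multiple of 60 (since 30 = 0·60 + 30), so 60 ∤ 30.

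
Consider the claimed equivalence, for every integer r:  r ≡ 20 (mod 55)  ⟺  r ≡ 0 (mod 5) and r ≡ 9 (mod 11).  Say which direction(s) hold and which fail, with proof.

Both directions hold.

(→) Suppose r ≡ 20 (mod 55); write r = 55j + 20. Since 5 ∣ 55, reducing mod 5 gives r ≡ 20 ≡ 0 (mod 5); since 11 ∣ 55, reducing mod 11 gives r ≡ 20 ≡ 9 (mod 11).

(←) Conversely, if r ≡ 0 (mod 5) and r ≡ 9 (mod 11), then by the Chinese remainder theorem r ≡ 20 (mod 55). This is exactly r ≡ 20 (mod 55).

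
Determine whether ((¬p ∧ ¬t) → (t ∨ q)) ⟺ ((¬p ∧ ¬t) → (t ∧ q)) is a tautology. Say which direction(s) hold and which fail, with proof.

(⇒) This fails. Under p = F, t = F, q = T, the left side is true but the right side is false.

(⇐) Assume the antecedent. If p is true, (¬p ∧ ¬t) → (t ∨ q) reduces to true regardless of the other variables. If p is false, the antecedent forces (p = F, t = T, q = F) or (p = F, t = T, q = T), and (¬p ∧ ¬t) → (t ∨ q) holds there. Either way (¬p ∧ ¬t) → (t ∨ q) holds.

(⇒) fails; (⇐) holds.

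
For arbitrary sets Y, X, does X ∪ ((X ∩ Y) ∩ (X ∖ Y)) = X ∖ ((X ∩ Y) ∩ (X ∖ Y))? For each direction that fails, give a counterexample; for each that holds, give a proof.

Both inclusions hold; the sets are equal.

(⊆) Let x ∈ X ∪ ((X ∩ Y) ∩ (X ∖ Y)). Then either x ∈ X and x ∉ Y; or x ∈ Y ∩ X. In each case x ∈ X ∖ ((X ∩ Y) ∩ (X ∖ Y)), so X ∪ ((X ∩ Y) ∩ (X ∖ Y)) ⊆ X ∖ ((X ∩ Y) ∩ (X ∖ Y)).

(⊇) Let x ∈ X ∖ ((X ∩ Y) ∩ (X ∖ Y)). Then either x ∈ X and x ∉ Y; or x ∈ Y ∩ X. In each case x ∈ X ∪ ((X ∩ Y) ∩ (X ∖ Y)), so X ∖ ((X ∩ Y) ∩ (X ∖ Y)) ⊆ X ∪ ((X ∩ Y) ∩ (X ∖ Y)).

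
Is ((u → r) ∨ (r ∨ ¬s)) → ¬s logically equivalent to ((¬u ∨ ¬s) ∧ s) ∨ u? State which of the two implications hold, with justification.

Forward direction. This fails. Under u = F, r = F, s = F, the left side is true but the right side is false.

Converse. This fails. Under u = F, r = F, s = T, the left side is false but the right side is true.

Neither direction holds.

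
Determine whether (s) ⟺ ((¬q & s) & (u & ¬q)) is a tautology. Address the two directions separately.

Only the converse holds.

Forward direction. This fails. Under s = T, q = F, u = F, the left side is true but the right side is false.

Converse. Assume the antecedent. If s is true, s reduces to true regardless of the other variables. If s is false, the antecedent cannot hold. Either way s holds.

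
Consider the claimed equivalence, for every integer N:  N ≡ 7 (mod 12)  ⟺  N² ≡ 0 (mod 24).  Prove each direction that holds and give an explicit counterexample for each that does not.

Both directions fail.

(⇒) This fails: take N = 7. Then 7 ≡ 7 (mod 12), but 7² = 49 ≡ 1 (mod 24), not 0.

(⇐) This fails: take N = 0. Then 0² = 0 ≡ 0 (mod 24), yet 0 ≡ 0 (mod 12), not 7.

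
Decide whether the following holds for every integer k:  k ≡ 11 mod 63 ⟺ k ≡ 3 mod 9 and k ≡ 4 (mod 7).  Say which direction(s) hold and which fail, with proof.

Neither implication holds.

(⟹) This fails: k = 11 gives 11 ≡ 11 (mod 63) but 11 ≡ 2 (mod 9), so the conjunction on the right does not hold.

(⟸) This fails: k = 39 satisfies both congruences on the right (39 ≡ 3 mod 9 and 39 ≡ 4 mod 7) yet 39 ≡ 39 (mod 63), not 11.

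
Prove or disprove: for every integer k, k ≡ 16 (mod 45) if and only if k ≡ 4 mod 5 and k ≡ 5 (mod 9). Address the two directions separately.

Forward direction. This fails: k = 16 gives 16 ≡ 16 (mod 45) but 16 ≡ 1 (mod 5), so the conjunction on the right does not hold.

Converse. This fails: k = 14 satisfies both congruences on the right (14 ≡ 4 mod 5 and 14 ≡ 5 mod 9) yet 14 ≡ 14 (mod 45), not 16.

Both directions fail.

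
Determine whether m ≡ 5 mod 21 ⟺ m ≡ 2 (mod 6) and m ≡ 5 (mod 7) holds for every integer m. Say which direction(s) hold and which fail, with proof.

Not equivalent: only (⇐) holds.

(→) This fails: m = 5 gives 5 ≡ 5 (mod 21) but 5 ≡ 5 (mod 6), so the conjunction on the right does not hold.

(←) Conversely, if m ≡ 2 (mod 6) and m ≡ 5 (mod 7), then by the Chinese remainder theorem m ≡ 26 (mod 42). Since 26 ≡ 5 (mod 21) and 21 ∣ 42, we get m ≡ 5 (mod 21).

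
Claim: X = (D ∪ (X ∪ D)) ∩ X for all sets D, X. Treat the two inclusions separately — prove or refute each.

Forward inclusion. Let x ∈ X. Then either x ∈ X and x ∉ D; or x ∈ D ∩ X. In each case x ∈ (D ∪ (X ∪ D)) ∩ X, so X ⊆ (D ∪ (X ∪ D)) ∩ X.

Reverse inclusion. Let x ∈ (D ∪ (X ∪ D)) ∩ X. Then either x ∈ X and x ∉ D; or x ∈ D ∩ X. In each case x ∈ X, so (D ∪ (X ∪ D)) ∩ X ⊆ X.

Both inclusions hold.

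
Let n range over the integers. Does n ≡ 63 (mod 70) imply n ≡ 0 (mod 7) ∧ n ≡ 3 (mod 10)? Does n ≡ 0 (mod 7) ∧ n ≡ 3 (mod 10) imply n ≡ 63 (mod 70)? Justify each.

(⟹) Suppose n ≡ 63 (mod 70); write n = 70j + 63. Since 7 ∣ 70, reducing mod 7 gives n ≡ 63 ≡ 0 (mod 7); since 10 ∣ 70, reducing mod 10 gives n ≡ 63 ≡ 3 (mod 10).

(⟸) Conversely, if n ≡ 0 (mod 7) and n ≡ 3 (mod 10), then by the Chinese remainder theorem n ≡ 63 (mod 70). This is exactly n ≡ 63 (mod 70).

Equivalent; both directions hold.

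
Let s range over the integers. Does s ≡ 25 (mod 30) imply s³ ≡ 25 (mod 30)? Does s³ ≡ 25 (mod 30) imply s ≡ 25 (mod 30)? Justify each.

Both implications hold.

[⇒] Suppose s ≡ 25 (mod 30). Write s = 30j + 25. Then (30j + 25)³ = 27000j³ + 67500j² + 56250j + 15625 = 30(900j³ + 2250j² + 1875j + 520) + 25, so s³ ≡ 25 (mod 30).

[⇐] Conversely, suppose s³ ≡ 25 (mod 30). The only residue r in {0, …, 29} with r³ ≡ 25 (mod 30) is r = 25, so s ≡ 25 (mod 30).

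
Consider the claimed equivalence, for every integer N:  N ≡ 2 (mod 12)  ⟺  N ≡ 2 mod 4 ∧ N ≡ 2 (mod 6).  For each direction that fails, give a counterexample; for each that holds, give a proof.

[⇐] If N ≡ 2 (mod 4) and N ≡ 2 (mod 6), then by the Chinese remainder theorem N ≡ 2 (mod 12). This is exactly N ≡ 2 (mod 12).

[⇒] Suppose N ≡ 2 (mod 12); write N = 12j + 2. Since 4 ∣ 12, reducing mod 4 gives N ≡ 2 (mod 4); since 6 ∣ 12, reducing mod 6 gives N ≡ 2 (mod 6).

Both directions hold.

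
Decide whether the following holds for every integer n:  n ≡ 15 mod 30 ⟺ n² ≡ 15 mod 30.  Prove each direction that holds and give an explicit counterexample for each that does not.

Both directions hold.

[⇒] Suppose n ≡ 15 mod 30. Write n = 30j + 15. Then (30j + 15)² = 900j² + 900j + 225 = 30(30j² + 30j + 7) + 15, so n² ≡ 15 (mod 30).

[⇐] Conversely, suppose n² ≡ 15 (mod 30). The only residue r in {0, …, 29} with r² ≡ 15 (mod 30) is r = 15, so n ≡ 15 (mod 30).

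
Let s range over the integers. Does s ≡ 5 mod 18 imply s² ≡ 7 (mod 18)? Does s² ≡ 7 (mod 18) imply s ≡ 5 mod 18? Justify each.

(→) Suppose s ≡ 5 mod 18. Write s = 18j + 5. Then (18j + 5)² = 324j² + 180j + 25 = 18(18j² + 10j + 1) + 7, so s² ≡ 7 (mod 18).

(←) This fails: take s = 13. Then 13² = 169 ≡ 7 (mod 18), yet 13 ≡ 13 (mod 18), not 5.

The forward direction holds; the converse fails.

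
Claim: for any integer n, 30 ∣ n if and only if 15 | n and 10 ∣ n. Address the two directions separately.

Equivalent; both directions hold.

[⇒] If 30 ∣ n, write n = 30q. Since 30 = 2·15, n = 15·(2q), so 15 ∣ n; and since 30 = 3·10, n = 10·(3q), so 10 ∣ n.

[⇐] Suppose 15 ∣ n and 10 ∣ n. Any common multiple of 15 and 10 is a multiple of their lcm; here lcm(15, 10) = 15·10/gcd(15, 10) = 150/5 = 30, so 30 ∣ n.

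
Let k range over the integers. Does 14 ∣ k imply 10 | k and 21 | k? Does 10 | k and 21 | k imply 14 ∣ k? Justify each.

The forward direction fails; the converse holds.

[⇒] This fails: take k = 14. Certainly 14 ∣ 14, but 10 ∤ 14.

[⇐] Suppose 10 ∣ k and 21 ∣ k. Any common multiple of 10 and 21 is a multiple of their lcm; here gcd(10, 21) = 1, so lcm(10, 21) = 10·21 = 210, so 210 ∣ k. Since 14 ∣ 210, it follows that 14 ∣ k.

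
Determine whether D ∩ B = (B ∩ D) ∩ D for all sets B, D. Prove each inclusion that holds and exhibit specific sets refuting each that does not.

(⟹) Let x ∈ D ∩ B. Then x ∈ B ∩ D, from which x ∈ (B ∩ D) ∩ D.

(⟸) Let x ∈ (B ∩ D) ∩ D. Then x ∈ B ∩ D, from which x ∈ D ∩ B.

The two sets are equal.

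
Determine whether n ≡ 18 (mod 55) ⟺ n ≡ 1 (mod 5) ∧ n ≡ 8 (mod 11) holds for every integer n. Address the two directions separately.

Forward direction. This fails: n = 18 gives 18 ≡ 18 (mod 55) but 18 ≡ 3 (mod 5), so the conjunction on the right does not hold.

Converse. This fails: n = 41 satisfies both congruences on the right (41 ≡ 1 mod 5 and 41 ≡ 8 mod 11) yet 41 ≡ 41 (mod 55), not 18.

Both directions fail.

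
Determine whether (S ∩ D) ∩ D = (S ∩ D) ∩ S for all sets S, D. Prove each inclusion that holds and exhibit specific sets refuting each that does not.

(⊆) Let x ∈ (S ∩ D) ∩ D. Then x ∈ S ∩ D, from which x ∈ (S ∩ D) ∩ S.

(⊇) Let x ∈ (S ∩ D) ∩ S. Then x ∈ S ∩ D, from which x ∈ (S ∩ D) ∩ D.

Both inclusions hold; the sets are equal.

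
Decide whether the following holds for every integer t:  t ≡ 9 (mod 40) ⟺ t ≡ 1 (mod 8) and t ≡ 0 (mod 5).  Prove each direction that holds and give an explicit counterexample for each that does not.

(⇒) This fails: t = 9 gives 9 ≡ 9 (mod 40) but 9 ≡ 4 (mod 5), so the conjunction on the right does not hold.

(⇐) This fails: t = 25 satisfies both congruences on the right (25 ≡ 1 mod 8 and 25 ≡ 0 mod 5) yet 25 ≡ 25 (mod 40), not 9.

(⇒) fails and (⇐) fails.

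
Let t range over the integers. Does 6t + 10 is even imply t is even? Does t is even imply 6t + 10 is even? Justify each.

Only the converse holds.

(⟹) This fails: take t = 7. Then 6t + 10 = 52, which is even, yet t = 7 is odd, not even.

(⟸) Suppose t is even. Since 6 is even, 6t is even for every t, so 6t + 10 has the same parity as 10, which is even. Hence 6t + 10 is even.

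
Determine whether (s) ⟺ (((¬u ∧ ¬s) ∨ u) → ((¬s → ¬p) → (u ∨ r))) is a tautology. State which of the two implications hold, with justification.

[⇒] Assume the antecedent. If s is true, the consequent reduces to true regardless of the other variables. If s is false, the antecedent cannot hold. Either way the consequent holds.

[⇐] This fails. Under p = T, r = F, s = F, u = F, the left side is false but the right side is true.

(⇒) holds; (⇐) fails.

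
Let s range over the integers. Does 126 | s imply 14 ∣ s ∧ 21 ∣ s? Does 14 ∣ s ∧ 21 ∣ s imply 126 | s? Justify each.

Only the forward implication holds.

(⇒) If 126 ∣ s, write s = 126q. Since 126 = 9·14, s = 14·(9q), so 14 ∣ s; and since 126 = 6·21, s = 21·(6q), so 21 ∣ s.

(⇐) This fails: take s = 42. Both 14 ∣ 42 and 21 ∣ 42, yet 42 is not a multiple of 126 (since 42 = 0·126 + 42), so 126 ∤ 42.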